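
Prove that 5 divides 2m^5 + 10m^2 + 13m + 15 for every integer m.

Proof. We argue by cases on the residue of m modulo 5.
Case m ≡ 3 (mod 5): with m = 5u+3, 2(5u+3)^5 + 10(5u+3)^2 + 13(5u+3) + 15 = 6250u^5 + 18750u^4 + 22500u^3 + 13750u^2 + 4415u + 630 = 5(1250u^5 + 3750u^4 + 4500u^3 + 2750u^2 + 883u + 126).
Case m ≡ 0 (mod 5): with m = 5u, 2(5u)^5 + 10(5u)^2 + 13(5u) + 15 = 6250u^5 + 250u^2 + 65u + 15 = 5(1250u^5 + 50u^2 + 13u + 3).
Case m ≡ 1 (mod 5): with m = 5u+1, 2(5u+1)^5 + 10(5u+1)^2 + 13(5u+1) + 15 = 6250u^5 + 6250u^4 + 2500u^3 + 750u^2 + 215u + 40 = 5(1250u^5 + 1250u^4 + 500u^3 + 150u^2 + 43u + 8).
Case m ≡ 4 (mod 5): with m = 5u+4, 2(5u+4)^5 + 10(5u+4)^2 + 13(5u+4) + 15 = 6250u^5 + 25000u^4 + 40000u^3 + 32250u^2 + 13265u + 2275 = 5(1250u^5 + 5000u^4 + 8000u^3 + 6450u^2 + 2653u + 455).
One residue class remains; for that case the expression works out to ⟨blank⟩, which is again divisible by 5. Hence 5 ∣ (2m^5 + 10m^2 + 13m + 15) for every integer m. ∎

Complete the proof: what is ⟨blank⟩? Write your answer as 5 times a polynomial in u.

Only m ≡ 2 (mod 5) is unaccounted for. Put m = 5u+2:
2(5u+2)^5 + 10(5u+2)^2 + 13(5u+2) + 15 expands to 6250u^5 + 12500u^4 + 10000u^3 + 4250u^2 + 1065u + 145,
and factoring out 5 leaves 5(1250u^5 + 2500u^4 + 2000u^3 + 850u^2 + 213u + 29).

5(1250u^5 + 2500u^4 + 2000u^3 + 850u^2 + 213u + 29)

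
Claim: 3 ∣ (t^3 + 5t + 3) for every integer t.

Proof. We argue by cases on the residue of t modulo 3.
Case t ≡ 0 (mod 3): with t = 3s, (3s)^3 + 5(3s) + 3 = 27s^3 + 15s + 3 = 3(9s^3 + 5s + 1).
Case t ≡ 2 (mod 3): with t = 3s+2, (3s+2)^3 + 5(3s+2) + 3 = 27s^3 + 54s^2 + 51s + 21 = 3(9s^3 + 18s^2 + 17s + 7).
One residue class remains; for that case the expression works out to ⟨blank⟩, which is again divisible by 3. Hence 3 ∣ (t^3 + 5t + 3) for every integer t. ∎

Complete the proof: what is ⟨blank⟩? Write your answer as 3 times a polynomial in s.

Only t ≡ 1 (mod 3) is unaccounted for. Put t = 3s+1:
(3s+1)^3 + 5(3s+1) + 3 expands to 27s^3 + 27s^2 + 24s + 9,
and factoring out 3 leaves 3(9s^3 + 9s^2 + 8s + 3).

3(9s^3 + 9s^2 + 8s + 3)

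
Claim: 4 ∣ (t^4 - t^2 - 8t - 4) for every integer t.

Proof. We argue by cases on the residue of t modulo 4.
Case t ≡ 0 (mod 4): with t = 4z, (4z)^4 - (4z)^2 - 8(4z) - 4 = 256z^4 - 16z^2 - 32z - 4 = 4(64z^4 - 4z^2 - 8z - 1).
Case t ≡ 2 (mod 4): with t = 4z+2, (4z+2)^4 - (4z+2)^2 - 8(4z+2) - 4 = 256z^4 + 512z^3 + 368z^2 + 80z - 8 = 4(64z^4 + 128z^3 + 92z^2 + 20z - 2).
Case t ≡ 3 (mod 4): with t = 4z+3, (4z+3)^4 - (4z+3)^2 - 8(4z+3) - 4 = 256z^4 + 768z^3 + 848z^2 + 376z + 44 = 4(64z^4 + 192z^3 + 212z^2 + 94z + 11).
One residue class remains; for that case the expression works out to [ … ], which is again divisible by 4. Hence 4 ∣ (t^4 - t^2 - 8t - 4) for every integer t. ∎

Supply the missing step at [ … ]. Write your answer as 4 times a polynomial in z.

The residues treated are {0, 2, 3}, so the missing case is t ≡ 1 (mod 4); write t = 4z+1.
Then (4z+1)^4 - (4z+1)^2 - 8(4z+1) - 4 = 256z^4 + 256z^3 + 80z^2 - 24z - 12 = 4(64z^4 + 64z^3 + 20z^2 - 6z - 3).

4(64z^4 + 64z^3 + 20z^2 - 6z - 3)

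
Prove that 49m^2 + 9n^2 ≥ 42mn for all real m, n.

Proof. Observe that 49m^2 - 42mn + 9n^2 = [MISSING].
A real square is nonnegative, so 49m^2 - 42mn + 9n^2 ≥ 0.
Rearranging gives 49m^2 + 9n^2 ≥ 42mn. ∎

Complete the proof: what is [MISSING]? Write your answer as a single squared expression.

(7m - 3n)^2

49m^2 - 42mn + 9n^2 is a perfect-square trinomial: the outer terms are (7m)^2 and (3n)^2, and the cross term is -2·7m·3n.
So 49m^2 - 42mn + 9n^2 = (7m - 3n)^2 ≥ 0.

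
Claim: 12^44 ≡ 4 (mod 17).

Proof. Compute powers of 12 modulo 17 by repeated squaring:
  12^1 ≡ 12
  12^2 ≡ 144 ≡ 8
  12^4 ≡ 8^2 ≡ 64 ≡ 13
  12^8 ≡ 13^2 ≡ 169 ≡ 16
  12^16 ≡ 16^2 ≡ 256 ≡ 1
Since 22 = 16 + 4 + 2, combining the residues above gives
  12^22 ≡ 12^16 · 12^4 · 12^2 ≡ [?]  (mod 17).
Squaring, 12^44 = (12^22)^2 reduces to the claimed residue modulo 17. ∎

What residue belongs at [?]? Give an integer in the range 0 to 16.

2

12^16 · 12^4 · 12^2 ≡ 1 · 13 · 8 = 104.
104 mod 17 = 2, so 12^22 ≡ 2 (mod 17).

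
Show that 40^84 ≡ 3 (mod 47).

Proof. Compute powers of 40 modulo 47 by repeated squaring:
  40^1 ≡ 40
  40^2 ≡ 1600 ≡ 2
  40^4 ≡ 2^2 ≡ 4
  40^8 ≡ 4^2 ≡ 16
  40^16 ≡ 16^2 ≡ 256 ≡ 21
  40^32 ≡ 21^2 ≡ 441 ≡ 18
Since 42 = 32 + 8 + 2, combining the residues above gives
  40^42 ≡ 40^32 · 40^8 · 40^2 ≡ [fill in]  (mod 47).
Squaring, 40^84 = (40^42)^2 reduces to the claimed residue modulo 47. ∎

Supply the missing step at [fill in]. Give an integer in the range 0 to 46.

12

Multiply the listed residues: 18 · 16 · 2 = 288 → 576.
Reducing modulo 47: 576 = 12·47 + 12, so 40^42 ≡ 12.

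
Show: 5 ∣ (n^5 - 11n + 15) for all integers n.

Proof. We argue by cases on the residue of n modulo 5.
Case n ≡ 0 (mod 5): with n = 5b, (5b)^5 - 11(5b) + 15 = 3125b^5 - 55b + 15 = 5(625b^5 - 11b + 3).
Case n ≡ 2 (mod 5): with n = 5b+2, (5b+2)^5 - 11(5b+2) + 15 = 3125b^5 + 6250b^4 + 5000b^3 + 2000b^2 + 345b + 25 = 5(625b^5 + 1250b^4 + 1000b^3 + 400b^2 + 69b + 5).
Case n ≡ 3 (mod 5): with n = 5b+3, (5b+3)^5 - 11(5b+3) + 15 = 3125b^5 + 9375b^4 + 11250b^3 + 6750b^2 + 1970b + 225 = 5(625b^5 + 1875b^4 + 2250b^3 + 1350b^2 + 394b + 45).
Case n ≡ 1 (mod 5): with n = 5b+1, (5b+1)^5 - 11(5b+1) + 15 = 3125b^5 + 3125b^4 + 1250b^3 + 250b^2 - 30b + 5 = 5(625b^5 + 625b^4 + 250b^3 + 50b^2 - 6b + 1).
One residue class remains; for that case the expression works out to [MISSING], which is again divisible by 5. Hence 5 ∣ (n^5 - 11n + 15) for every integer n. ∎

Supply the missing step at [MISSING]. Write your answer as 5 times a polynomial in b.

5(625b^5 + 2500b^4 + 4000b^3 + 3200b^2 + 1269b + 199)

Only n ≡ 4 (mod 5) is unaccounted for. Put n = 5b+4:
(5b+4)^5 - 11(5b+4) + 15 expands to 3125b^5 + 12500b^4 + 20000b^3 + 16000b^2 + 6345b + 995,
and factoring out 5 leaves 5(625b^5 + 2500b^4 + 4000b^3 + 3200b^2 + 1269b + 199).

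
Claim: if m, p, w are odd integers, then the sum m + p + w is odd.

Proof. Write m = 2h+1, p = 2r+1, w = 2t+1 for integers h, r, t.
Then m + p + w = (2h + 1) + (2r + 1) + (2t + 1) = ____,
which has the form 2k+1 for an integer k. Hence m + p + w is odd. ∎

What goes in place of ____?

Expanding: (2h + 1) + (2r + 1) + (2t + 1) = 2h + 2r + 2t + 3.
Every term except the constant is even, so this is 2(h + r + t + 1) + 1,
and h + r + t + 1 ∈ ℤ gives the required form.

2(h + r + t + 1) + 1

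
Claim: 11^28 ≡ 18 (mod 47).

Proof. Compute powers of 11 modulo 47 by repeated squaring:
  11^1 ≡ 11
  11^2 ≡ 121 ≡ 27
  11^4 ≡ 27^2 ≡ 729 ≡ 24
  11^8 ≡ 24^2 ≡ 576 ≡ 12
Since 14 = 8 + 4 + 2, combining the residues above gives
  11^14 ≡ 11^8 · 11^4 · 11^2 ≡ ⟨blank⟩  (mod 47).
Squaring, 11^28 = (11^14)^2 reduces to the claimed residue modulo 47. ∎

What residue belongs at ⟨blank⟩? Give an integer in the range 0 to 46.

Multiply the listed residues: 12 · 24 · 27 = 288 → 7776.
Reducing modulo 47: 7776 = 165·47 + 21, so 11^14 ≡ 21.

21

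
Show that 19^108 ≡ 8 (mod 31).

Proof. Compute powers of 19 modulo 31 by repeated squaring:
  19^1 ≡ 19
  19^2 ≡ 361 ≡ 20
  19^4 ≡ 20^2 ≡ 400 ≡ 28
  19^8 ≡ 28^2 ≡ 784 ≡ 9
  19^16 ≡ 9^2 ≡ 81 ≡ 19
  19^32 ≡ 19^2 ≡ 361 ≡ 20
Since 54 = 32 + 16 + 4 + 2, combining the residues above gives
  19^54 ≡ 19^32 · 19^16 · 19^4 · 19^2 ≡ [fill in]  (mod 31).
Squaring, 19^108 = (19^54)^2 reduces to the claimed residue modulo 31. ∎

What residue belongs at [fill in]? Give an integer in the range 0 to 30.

Multiply the listed residues: 20 · 19 · 28 · 20 = 380 → 10640 → 212800.
Reducing modulo 31: 212800 = 6864·31 + 16, so 19^54 ≡ 16.

16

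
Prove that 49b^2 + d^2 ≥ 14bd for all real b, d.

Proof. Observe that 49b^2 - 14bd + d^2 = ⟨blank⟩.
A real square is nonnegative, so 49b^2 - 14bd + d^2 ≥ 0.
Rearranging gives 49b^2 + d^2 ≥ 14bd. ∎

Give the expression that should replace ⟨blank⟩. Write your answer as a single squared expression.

(7b - d)^2

49b^2 - 14bd + d^2 is a perfect-square trinomial: the outer terms are (7b)^2 and (d)^2, and the cross term is -2·7b·d.
So 49b^2 - 14bd + d^2 = (7b - d)^2 ≥ 0.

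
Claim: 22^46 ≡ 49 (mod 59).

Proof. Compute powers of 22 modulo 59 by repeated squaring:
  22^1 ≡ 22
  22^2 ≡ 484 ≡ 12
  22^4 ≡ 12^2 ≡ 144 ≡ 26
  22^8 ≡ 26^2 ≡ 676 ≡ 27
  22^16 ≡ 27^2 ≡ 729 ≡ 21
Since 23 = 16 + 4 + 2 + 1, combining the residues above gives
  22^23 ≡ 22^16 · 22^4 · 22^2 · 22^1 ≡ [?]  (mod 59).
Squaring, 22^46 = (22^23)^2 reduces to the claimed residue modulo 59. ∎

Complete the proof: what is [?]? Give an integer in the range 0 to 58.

7

Multiply the listed residues: 21 · 26 · 12 · 22 = 546 → 6552 → 144144.
Reducing modulo 59: 144144 = 2443·59 + 7, so 22^23 ≡ 7.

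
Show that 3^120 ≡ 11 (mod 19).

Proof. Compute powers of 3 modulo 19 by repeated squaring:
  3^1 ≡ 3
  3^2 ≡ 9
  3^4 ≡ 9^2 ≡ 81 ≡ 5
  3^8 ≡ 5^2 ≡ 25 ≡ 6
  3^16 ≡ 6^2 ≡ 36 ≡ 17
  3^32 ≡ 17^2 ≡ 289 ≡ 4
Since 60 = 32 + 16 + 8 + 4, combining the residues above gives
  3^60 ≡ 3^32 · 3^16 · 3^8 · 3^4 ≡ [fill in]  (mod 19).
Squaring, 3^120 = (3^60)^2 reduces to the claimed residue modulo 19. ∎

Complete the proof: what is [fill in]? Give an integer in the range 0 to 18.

3^32 · 3^16 · 3^8 · 3^4 ≡ 4 · 17 · 6 · 5 = 2040.
2040 mod 19 = 7, so 3^60 ≡ 7 (mod 19).

7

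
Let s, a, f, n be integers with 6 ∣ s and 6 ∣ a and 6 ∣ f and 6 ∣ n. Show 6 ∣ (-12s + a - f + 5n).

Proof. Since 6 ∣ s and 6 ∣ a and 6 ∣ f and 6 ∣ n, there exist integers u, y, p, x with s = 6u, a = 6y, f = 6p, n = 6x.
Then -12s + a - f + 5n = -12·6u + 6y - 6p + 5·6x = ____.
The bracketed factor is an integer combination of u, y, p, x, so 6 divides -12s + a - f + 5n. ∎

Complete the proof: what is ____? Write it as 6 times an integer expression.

Each term has a factor of 6: -12·6u + 6y - 6p + 5·6x = 6·(-p - 12u + 5x + y).
Since -p - 12u + 5x + y is an integer, 6 ∣ (-12s + a - f + 5n).

6(-p - 12u + 5x + y)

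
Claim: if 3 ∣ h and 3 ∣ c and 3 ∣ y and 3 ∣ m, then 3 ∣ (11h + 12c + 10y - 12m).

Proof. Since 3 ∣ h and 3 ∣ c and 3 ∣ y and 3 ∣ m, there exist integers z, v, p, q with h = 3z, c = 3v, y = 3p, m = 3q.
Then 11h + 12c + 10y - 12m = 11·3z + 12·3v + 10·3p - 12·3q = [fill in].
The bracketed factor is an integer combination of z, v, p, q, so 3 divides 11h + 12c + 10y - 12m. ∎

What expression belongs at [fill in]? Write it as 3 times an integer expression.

Each term has a factor of 3: 11·3z + 12·3v + 10·3p - 12·3q = 3·(10p - 12q + 12v + 11z).
Since 10p - 12q + 12v + 11z is an integer, 3 ∣ (11h + 12c + 10y - 12m).

3(10p - 12q + 12v + 11z)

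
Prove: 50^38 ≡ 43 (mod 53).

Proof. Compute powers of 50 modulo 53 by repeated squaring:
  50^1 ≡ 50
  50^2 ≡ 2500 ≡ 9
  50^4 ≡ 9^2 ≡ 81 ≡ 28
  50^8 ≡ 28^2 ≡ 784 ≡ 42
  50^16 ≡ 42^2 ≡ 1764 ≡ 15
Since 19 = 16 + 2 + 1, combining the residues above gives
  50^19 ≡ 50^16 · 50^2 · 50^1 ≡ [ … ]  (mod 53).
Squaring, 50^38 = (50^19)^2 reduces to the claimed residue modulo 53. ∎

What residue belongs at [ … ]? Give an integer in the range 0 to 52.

19

Multiply the listed residues: 15 · 9 · 50 = 135 → 6750.
Reducing modulo 53: 6750 = 127·53 + 19, so 50^19 ≡ 19.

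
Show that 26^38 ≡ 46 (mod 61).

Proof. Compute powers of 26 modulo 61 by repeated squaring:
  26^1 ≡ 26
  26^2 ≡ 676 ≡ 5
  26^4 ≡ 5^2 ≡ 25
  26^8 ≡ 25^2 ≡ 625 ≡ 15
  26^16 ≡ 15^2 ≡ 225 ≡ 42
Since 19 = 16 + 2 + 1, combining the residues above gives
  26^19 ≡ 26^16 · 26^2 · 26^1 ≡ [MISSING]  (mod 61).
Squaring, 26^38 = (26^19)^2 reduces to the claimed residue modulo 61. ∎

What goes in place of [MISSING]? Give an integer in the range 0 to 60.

31

Multiply the listed residues: 42 · 5 · 26 = 210 → 5460.
Reducing modulo 61: 5460 = 89·61 + 31, so 26^19 ≡ 31.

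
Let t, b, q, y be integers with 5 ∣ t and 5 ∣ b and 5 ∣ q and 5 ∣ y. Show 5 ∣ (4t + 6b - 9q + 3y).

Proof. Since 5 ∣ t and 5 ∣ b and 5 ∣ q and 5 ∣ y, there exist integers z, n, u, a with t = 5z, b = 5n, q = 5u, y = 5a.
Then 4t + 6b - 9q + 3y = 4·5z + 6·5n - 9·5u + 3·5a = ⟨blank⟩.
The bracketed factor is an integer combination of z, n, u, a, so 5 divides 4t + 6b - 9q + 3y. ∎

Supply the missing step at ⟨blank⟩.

Pull the common 5 out of every term: 4·5z + 6·5n - 9·5u + 3·5a = 5(3a + 6n - 9u + 4z).
3a + 6n - 9u + 4z is an integer, which exhibits the divisibility.

5(3a + 6n - 9u + 4z)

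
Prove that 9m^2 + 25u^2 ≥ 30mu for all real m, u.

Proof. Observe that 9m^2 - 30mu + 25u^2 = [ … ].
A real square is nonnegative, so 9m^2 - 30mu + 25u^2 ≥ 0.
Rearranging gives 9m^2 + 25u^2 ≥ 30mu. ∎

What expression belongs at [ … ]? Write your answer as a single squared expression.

9m^2 - 30mu + 25u^2 is a perfect-square trinomial: the outer terms are (3m)^2 and (5u)^2, and the cross term is -2·3m·5u.
So 9m^2 - 30mu + 25u^2 = (3m - 5u)^2 ≥ 0.

(3m - 5u)^2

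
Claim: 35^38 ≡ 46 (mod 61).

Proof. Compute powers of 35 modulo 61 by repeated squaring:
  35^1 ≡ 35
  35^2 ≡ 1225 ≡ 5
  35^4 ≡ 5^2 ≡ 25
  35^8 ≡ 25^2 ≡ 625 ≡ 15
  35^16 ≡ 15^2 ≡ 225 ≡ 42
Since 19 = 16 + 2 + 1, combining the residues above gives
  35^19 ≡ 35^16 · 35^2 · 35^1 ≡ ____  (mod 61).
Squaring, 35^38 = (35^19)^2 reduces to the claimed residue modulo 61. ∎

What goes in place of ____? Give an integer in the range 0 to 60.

Multiply the listed residues: 42 · 5 · 35 = 210 → 7350.
Reducing modulo 61: 7350 = 120·61 + 30, so 35^19 ≡ 30.

30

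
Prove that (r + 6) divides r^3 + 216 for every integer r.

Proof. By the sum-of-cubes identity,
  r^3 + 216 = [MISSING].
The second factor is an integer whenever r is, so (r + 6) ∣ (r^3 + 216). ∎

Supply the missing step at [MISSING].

(r + 6)(r^2 - 6r + 36)

Polynomial division of r^3 + 216 by r + 6 leaves remainder 0 and quotient r^2 - 6r + 36.
Hence r^3 + 216 = (r + 6)(r^2 - 6r + 36).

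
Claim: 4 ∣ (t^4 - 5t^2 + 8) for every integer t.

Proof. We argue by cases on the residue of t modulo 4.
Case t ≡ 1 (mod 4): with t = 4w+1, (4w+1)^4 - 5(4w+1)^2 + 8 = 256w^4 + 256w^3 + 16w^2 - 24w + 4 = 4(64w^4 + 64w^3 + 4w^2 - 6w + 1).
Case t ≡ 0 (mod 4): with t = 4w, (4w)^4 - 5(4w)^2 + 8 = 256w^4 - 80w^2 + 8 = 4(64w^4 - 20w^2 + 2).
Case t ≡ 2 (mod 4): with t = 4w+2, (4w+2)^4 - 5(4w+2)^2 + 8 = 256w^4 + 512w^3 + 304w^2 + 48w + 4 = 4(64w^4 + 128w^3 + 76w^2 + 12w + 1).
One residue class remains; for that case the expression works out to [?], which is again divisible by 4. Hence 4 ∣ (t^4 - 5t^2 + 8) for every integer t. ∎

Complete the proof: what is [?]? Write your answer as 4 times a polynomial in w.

Only t ≡ 3 (mod 4) is unaccounted for. Put t = 4w+3:
(4w+3)^4 - 5(4w+3)^2 + 8 expands to 256w^4 + 768w^3 + 784w^2 + 312w + 44,
and factoring out 4 leaves 4(64w^4 + 192w^3 + 196w^2 + 78w + 11).

4(64w^4 + 192w^3 + 196w^2 + 78w + 11)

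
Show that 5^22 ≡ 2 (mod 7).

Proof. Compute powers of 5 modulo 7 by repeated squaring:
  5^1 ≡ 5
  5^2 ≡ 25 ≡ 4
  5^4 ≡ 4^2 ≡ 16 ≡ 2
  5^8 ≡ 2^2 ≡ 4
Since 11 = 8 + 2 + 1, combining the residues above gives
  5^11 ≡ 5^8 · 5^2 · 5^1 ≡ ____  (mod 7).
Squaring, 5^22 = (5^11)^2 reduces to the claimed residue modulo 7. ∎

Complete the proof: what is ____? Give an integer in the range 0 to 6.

3

5^8 · 5^2 · 5^1 ≡ 4 · 4 · 5 = 80.
80 mod 7 = 3, so 5^11 ≡ 3 (mod 7).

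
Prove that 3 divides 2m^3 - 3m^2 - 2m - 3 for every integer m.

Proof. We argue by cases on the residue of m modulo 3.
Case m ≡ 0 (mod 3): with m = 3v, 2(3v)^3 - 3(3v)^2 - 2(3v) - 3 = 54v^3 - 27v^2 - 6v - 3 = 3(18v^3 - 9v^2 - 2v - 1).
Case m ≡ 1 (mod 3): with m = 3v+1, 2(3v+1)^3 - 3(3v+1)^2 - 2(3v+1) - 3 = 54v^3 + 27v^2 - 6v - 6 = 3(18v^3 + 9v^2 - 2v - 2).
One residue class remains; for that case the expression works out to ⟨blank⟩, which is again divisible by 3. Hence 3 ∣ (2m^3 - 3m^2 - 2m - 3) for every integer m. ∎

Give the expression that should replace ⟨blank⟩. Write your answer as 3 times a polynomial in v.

The residues treated are {0, 1}, so the missing case is m ≡ 2 (mod 3); write m = 3v+2.
Then 2(3v+2)^3 - 3(3v+2)^2 - 2(3v+2) - 3 = 54v^3 + 81v^2 + 30v - 3 = 3(18v^3 + 27v^2 + 10v - 1).

3(18v^3 + 27v^2 + 10v - 1)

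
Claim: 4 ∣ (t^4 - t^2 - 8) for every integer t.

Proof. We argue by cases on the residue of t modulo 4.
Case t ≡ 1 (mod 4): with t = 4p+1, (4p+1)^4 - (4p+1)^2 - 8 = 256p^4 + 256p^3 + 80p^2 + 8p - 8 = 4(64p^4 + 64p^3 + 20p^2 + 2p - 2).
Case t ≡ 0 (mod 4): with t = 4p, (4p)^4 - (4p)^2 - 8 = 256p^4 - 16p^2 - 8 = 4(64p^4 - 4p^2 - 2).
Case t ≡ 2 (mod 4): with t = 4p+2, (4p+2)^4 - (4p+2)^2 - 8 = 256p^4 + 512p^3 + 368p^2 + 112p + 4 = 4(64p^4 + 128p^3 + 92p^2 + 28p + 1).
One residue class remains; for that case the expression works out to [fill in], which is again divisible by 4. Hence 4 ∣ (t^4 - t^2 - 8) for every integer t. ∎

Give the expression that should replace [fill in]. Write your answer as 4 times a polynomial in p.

4(64p^4 + 192p^3 + 212p^2 + 102p + 16)

Only t ≡ 3 (mod 4) is unaccounted for. Put t = 4p+3:
(4p+3)^4 - (4p+3)^2 - 8 expands to 256p^4 + 768p^3 + 848p^2 + 408p + 64,
and factoring out 4 leaves 4(64p^4 + 192p^3 + 212p^2 + 102p + 16).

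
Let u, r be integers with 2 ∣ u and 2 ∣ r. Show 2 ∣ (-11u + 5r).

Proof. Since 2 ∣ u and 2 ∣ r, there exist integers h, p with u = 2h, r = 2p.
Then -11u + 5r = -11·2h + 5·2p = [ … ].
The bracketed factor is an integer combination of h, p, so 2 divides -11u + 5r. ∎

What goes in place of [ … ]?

Each term has a factor of 2: -11·2h + 5·2p = 2·(-11h + 5p).
Since -11h + 5p is an integer, 2 ∣ (-11u + 5r).

2(-11h + 5p)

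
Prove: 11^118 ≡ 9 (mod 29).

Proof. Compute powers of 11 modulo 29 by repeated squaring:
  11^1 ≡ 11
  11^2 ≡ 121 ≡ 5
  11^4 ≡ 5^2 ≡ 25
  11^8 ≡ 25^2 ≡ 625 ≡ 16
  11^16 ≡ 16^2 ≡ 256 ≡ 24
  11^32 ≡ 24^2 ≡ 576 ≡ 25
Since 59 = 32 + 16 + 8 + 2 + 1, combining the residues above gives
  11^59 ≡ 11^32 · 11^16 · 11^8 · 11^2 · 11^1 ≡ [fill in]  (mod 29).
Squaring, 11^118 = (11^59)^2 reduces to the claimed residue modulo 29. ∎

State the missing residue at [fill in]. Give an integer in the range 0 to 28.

Multiply the listed residues: 25 · 24 · 16 · 5 · 11 = 600 → 9600 → 48000 → 528000.
Reducing modulo 29: 528000 = 18206·29 + 26, so 11^59 ≡ 26.

26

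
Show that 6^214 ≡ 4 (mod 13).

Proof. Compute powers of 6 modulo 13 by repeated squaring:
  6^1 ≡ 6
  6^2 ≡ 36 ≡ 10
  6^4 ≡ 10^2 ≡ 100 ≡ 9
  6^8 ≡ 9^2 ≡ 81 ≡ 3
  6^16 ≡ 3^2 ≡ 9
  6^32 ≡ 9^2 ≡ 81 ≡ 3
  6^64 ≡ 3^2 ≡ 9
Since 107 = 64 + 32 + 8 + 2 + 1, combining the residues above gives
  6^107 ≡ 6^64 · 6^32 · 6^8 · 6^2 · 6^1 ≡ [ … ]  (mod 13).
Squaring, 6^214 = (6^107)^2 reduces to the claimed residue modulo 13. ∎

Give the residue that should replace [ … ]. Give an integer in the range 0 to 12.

6^64 · 6^32 · 6^8 · 6^2 · 6^1 ≡ 9 · 3 · 3 · 10 · 6 = 4860.
4860 mod 13 = 11, so 6^107 ≡ 11 (mod 13).

11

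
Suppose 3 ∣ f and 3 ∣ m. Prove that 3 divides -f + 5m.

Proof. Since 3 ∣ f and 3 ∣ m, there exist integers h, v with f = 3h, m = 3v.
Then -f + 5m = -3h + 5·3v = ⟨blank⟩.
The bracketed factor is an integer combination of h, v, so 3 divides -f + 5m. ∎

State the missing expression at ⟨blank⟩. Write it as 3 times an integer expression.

3(-h + 5v)

Pull the common 3 out of every term: -3h + 5·3v = 3(-h + 5v).
-h + 5v is an integer, which exhibits the divisibility.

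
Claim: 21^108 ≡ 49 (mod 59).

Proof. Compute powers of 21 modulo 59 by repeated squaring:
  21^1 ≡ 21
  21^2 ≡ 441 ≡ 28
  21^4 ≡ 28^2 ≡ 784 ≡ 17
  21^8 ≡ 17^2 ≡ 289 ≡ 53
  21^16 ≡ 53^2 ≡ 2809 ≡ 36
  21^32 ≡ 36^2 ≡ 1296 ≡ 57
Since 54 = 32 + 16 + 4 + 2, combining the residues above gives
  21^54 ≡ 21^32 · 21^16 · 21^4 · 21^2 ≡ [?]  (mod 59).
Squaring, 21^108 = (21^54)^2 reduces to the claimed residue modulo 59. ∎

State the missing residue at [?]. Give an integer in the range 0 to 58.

21^32 · 21^16 · 21^4 · 21^2 ≡ 57 · 36 · 17 · 28 = 976752.
976752 mod 59 = 7, so 21^54 ≡ 7 (mod 59).

7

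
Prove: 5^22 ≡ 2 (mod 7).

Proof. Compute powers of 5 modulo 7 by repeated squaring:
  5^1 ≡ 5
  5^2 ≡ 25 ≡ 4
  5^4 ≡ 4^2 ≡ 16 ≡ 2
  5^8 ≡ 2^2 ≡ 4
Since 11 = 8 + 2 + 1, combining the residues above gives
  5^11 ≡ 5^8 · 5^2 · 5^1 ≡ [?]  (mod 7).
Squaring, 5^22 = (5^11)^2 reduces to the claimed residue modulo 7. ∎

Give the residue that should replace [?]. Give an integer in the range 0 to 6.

5^8 · 5^2 · 5^1 ≡ 4 · 4 · 5 = 80.
80 mod 7 = 3, so 5^11 ≡ 3 (mod 7).

3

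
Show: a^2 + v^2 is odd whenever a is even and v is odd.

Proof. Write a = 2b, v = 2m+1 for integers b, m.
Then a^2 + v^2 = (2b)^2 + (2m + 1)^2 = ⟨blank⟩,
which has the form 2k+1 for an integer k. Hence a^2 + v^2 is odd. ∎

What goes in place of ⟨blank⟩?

(2b)^2 + (2m + 1)^2 = 4b^2 + 4m^2 + 4m + 1
= 2(2b^2 + 2m^2 + 2m) + 1.
Since 2b^2 + 2m^2 + 2m is an integer, the sum of squares is of the form 2k+1 for an integer k.

2(2b^2 + 2m^2 + 2m) + 1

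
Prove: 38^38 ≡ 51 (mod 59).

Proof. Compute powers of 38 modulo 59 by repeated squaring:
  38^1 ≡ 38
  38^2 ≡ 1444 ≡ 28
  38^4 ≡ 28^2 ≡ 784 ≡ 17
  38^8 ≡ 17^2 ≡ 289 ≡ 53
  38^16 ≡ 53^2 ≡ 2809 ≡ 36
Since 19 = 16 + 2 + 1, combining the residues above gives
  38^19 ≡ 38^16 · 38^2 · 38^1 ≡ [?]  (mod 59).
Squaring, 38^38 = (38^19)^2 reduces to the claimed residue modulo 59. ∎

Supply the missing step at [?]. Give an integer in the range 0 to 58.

13

38^16 · 38^2 · 38^1 ≡ 36 · 28 · 38 = 38304.
38304 mod 59 = 13, so 38^19 ≡ 13 (mod 59).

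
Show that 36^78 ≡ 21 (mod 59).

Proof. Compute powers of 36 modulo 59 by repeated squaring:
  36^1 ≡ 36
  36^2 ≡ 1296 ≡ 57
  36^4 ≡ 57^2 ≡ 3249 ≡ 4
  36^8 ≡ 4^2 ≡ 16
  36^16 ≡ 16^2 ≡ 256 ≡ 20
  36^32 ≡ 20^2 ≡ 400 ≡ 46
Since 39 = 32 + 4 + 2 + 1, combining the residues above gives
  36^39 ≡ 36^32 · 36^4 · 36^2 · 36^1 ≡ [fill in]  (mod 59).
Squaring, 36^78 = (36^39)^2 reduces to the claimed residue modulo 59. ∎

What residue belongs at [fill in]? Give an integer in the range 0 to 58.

27

36^32 · 36^4 · 36^2 · 36^1 ≡ 46 · 4 · 57 · 36 = 377568.
377568 mod 59 = 27, so 36^39 ≡ 27 (mod 59).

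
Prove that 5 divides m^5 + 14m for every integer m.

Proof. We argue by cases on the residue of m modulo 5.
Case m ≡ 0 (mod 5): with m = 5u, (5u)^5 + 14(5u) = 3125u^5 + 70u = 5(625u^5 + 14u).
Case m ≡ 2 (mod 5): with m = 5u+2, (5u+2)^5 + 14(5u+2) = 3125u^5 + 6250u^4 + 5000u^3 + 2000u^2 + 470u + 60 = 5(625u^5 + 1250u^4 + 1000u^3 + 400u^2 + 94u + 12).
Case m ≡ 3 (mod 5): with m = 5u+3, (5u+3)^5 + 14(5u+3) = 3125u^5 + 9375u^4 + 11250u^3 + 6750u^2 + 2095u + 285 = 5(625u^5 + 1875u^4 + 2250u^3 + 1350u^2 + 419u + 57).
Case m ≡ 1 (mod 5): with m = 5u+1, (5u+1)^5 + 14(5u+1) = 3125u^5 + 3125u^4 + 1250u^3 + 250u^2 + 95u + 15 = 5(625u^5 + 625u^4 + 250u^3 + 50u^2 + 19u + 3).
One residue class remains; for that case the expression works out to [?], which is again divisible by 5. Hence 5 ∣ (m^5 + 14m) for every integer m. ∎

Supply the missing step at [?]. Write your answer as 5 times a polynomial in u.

5(625u^5 + 2500u^4 + 4000u^3 + 3200u^2 + 1294u + 216)

Only m ≡ 4 (mod 5) is unaccounted for. Put m = 5u+4:
(5u+4)^5 + 14(5u+4) expands to 3125u^5 + 12500u^4 + 20000u^3 + 16000u^2 + 6470u + 1080,
and factoring out 5 leaves 5(625u^5 + 2500u^4 + 4000u^3 + 3200u^2 + 1294u + 216).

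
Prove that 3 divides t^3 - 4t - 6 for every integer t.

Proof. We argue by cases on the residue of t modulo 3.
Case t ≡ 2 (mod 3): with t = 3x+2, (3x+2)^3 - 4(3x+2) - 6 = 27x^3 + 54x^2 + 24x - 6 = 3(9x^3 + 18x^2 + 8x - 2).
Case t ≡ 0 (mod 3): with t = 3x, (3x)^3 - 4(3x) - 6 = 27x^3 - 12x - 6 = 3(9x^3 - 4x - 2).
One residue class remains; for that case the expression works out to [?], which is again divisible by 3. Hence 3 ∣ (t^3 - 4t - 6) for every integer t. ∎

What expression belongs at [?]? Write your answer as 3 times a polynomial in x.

The residues treated are {2, 0}, so the missing case is t ≡ 1 (mod 3); write t = 3x+1.
Then (3x+1)^3 - 4(3x+1) - 6 = 27x^3 + 27x^2 - 3x - 9 = 3(9x^3 + 9x^2 - x - 3).

3(9x^3 + 9x^2 - x - 3)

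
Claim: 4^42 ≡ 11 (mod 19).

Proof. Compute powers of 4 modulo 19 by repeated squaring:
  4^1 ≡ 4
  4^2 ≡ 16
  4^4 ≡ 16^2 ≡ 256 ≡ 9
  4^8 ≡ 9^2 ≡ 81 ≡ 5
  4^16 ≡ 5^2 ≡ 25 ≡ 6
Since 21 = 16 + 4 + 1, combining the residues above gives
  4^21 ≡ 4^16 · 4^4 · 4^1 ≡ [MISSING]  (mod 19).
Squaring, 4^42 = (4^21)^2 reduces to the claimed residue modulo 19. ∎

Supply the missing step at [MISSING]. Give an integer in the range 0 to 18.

7

4^16 · 4^4 · 4^1 ≡ 6 · 9 · 4 = 216.
216 mod 19 = 7, so 4^21 ≡ 7 (mod 19).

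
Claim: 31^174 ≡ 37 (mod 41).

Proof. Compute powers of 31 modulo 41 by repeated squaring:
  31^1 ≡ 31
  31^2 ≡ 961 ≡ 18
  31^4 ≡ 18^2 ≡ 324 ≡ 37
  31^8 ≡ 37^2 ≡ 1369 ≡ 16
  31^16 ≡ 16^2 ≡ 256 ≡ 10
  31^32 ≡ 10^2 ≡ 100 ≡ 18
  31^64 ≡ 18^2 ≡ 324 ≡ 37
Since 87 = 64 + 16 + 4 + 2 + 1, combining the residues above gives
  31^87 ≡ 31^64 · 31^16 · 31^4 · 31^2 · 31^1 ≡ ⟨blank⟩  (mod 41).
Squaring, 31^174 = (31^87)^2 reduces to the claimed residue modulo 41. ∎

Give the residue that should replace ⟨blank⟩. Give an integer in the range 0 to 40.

Multiply the listed residues: 37 · 10 · 37 · 18 · 31 = 370 → 13690 → 246420 → 7639020.
Reducing modulo 41: 7639020 = 186317·41 + 23, so 31^87 ≡ 23.

23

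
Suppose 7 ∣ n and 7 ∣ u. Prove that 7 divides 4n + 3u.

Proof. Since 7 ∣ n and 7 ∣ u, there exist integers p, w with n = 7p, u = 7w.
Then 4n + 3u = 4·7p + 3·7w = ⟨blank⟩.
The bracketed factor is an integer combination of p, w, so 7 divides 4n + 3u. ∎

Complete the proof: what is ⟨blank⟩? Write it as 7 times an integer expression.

Each term has a factor of 7: 4·7p + 3·7w = 7·(4p + 3w).
Since 4p + 3w is an integer, 7 ∣ (4n + 3u).

7(4p + 3w)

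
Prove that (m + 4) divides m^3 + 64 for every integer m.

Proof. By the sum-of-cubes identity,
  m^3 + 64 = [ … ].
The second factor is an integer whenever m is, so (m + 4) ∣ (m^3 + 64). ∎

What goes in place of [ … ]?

Polynomial division of m^3 + 64 by m + 4 leaves remainder 0 and quotient m^2 - 4m + 16.
Hence m^3 + 64 = (m + 4)(m^2 - 4m + 16).

(m + 4)(m^2 - 4m + 16)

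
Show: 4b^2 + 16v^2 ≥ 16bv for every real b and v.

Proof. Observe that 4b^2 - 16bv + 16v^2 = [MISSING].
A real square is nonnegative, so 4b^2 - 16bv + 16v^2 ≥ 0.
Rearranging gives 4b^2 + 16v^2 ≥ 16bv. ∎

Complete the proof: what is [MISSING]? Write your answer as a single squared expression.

The leading and trailing coefficients are 2^2 and 4^2, and 16 = 2·2·4, so the trinomial is (2b - 4v)^2.
Hence 4b^2 - 16bv + 16v^2 ≥ 0.

(2b - 4v)^2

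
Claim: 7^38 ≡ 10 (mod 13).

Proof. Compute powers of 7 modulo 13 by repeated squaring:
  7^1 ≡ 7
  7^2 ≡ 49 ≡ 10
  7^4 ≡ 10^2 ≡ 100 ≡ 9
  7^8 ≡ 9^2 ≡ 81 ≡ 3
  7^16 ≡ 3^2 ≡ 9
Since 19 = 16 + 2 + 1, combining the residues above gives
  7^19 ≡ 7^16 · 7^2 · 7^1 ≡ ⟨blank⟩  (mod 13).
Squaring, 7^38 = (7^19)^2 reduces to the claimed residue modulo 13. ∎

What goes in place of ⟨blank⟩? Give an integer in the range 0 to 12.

7^16 · 7^2 · 7^1 ≡ 9 · 10 · 7 = 630.
630 mod 13 = 6, so 7^19 ≡ 6 (mod 13).

6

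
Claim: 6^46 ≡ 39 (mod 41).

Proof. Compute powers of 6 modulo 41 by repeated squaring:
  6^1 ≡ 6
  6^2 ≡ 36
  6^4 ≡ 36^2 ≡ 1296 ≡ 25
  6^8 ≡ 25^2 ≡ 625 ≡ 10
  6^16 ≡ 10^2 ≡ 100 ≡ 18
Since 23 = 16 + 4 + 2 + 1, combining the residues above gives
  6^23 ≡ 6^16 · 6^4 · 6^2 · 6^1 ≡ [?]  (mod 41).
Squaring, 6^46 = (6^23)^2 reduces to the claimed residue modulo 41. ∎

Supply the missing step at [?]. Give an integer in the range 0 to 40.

30

Multiply the listed residues: 18 · 25 · 36 · 6 = 450 → 16200 → 97200.
Reducing modulo 41: 97200 = 2370·41 + 30, so 6^23 ≡ 30.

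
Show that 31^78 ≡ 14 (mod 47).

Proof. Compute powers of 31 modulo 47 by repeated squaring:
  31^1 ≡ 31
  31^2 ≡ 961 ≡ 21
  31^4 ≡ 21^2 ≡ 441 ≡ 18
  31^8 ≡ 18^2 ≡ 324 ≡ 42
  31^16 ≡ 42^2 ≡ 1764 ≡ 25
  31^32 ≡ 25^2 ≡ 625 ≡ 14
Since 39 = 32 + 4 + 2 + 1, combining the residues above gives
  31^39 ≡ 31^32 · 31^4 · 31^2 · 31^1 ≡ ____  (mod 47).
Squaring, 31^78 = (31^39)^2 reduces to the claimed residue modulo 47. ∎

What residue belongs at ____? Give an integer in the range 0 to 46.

22

Multiply the listed residues: 14 · 18 · 21 · 31 = 252 → 5292 → 164052.
Reducing modulo 47: 164052 = 3490·47 + 22, so 31^39 ≡ 22.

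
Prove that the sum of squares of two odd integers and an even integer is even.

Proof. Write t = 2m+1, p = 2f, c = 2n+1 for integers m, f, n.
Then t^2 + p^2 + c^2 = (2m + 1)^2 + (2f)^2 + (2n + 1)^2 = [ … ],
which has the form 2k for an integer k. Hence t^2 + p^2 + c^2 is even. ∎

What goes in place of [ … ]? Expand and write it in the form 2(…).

2(2f^2 + 2m^2 + 2m + 2n^2 + 2n + 1)

Expanding: (2m + 1)^2 + (2f)^2 + (2n + 1)^2 = 4f^2 + 4m^2 + 4m + 4n^2 + 4n + 2.
Every term is even; pulling out the factor of 2 gives 2(2f^2 + 2m^2 + 2m + 2n^2 + 2n + 1).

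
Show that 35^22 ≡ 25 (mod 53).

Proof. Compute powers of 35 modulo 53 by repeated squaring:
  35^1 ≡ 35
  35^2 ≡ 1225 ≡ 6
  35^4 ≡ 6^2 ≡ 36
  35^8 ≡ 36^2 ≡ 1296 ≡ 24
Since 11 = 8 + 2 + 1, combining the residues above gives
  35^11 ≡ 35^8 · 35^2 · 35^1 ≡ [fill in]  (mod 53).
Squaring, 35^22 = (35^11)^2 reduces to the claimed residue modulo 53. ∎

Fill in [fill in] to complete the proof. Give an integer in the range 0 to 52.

5

35^8 · 35^2 · 35^1 ≡ 24 · 6 · 35 = 5040.
5040 mod 53 = 5, so 35^11 ≡ 5 (mod 53).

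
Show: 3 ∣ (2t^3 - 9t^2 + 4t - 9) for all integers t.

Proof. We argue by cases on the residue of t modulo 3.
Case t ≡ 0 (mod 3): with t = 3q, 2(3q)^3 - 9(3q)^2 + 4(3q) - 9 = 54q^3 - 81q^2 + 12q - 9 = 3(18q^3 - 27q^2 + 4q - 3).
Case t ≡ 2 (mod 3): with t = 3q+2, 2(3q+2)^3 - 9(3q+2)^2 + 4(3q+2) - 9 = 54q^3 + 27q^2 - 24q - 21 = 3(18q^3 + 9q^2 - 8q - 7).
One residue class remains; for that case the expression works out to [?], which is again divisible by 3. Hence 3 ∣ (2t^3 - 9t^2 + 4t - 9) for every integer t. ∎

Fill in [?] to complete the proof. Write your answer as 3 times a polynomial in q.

3(18q^3 - 9q^2 - 8q - 4)

Only t ≡ 1 (mod 3) is unaccounted for. Put t = 3q+1:
2(3q+1)^3 - 9(3q+1)^2 + 4(3q+1) - 9 expands to 54q^3 - 27q^2 - 24q - 12,
and factoring out 3 leaves 3(18q^3 - 9q^2 - 8q - 4).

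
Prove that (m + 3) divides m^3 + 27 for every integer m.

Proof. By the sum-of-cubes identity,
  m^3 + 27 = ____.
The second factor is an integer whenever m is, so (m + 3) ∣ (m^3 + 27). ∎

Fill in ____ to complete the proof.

Polynomial division of m^3 + 27 by m + 3 leaves remainder 0 and quotient m^2 - 3m + 9.
Hence m^3 + 27 = (m + 3)(m^2 - 3m + 9).

(m + 3)(m^2 - 3m + 9)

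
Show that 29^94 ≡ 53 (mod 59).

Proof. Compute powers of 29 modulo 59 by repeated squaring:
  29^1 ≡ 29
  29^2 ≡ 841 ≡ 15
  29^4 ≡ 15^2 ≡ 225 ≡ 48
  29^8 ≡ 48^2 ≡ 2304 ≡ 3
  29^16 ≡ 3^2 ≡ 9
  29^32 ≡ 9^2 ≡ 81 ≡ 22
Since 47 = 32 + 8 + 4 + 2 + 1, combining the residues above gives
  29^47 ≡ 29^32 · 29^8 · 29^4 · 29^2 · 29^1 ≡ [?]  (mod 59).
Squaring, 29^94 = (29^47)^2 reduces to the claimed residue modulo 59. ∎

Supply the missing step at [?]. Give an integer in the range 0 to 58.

17

29^32 · 29^8 · 29^4 · 29^2 · 29^1 ≡ 22 · 3 · 48 · 15 · 29 = 1378080.
1378080 mod 59 = 17, so 29^47 ≡ 17 (mod 59).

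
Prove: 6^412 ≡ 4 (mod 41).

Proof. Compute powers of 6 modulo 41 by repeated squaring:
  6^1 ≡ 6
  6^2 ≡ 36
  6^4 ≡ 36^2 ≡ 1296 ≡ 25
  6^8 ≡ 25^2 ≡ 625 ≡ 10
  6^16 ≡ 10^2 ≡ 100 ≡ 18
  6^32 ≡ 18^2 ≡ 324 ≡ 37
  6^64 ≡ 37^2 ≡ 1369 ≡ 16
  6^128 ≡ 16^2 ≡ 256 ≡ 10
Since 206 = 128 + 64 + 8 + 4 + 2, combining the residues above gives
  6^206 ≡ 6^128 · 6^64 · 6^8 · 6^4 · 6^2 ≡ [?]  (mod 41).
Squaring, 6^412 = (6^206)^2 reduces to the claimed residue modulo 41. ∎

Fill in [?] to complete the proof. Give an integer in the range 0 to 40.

Multiply the listed residues: 10 · 16 · 10 · 25 · 36 = 160 → 1600 → 40000 → 1440000.
Reducing modulo 41: 1440000 = 35121·41 + 39, so 6^206 ≡ 39.

39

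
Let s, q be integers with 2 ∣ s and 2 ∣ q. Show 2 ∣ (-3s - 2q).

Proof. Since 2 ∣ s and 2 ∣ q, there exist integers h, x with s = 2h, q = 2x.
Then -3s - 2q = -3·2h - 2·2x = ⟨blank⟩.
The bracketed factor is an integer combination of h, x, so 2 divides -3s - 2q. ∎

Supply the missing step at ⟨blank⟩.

2(-3h - 2x)

Pull the common 2 out of every term: -3·2h - 2·2x = 2(-3h - 2x).
-3h - 2x is an integer, which exhibits the divisibility.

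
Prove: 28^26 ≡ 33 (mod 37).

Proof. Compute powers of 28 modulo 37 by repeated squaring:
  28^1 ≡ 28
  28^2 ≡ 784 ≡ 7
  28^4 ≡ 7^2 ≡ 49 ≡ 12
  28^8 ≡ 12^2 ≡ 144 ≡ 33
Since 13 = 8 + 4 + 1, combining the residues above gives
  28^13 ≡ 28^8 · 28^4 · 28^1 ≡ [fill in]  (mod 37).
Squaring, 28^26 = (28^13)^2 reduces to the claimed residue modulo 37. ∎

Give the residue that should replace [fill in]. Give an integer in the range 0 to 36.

25

Multiply the listed residues: 33 · 12 · 28 = 396 → 11088.
Reducing modulo 37: 11088 = 299·37 + 25, so 28^13 ≡ 25.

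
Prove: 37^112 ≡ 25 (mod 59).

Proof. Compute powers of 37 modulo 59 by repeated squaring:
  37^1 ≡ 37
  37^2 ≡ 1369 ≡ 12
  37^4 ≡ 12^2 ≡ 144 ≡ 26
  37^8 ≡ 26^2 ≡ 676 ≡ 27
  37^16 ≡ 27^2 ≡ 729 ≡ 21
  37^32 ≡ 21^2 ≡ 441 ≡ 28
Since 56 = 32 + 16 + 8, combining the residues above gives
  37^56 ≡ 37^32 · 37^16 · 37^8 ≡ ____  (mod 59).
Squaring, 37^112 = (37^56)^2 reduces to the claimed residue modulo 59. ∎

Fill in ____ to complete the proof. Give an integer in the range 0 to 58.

37^32 · 37^16 · 37^8 ≡ 28 · 21 · 27 = 15876.
15876 mod 59 = 5, so 37^56 ≡ 5 (mod 59).

5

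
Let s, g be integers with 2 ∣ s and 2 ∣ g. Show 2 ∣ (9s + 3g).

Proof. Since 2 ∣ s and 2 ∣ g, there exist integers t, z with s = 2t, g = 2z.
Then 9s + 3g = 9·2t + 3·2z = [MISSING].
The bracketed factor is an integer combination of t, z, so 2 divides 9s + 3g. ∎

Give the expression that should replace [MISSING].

Each term has a factor of 2: 9·2t + 3·2z = 2·(9t + 3z).
Since 9t + 3z is an integer, 2 ∣ (9s + 3g).

2(9t + 3z)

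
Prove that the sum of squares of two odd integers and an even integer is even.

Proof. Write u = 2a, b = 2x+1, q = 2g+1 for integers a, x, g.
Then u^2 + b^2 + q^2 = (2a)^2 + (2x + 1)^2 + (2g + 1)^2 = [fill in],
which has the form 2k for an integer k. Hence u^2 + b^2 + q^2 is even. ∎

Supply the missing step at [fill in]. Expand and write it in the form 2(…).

Expanding: (2a)^2 + (2x + 1)^2 + (2g + 1)^2 = 4a^2 + 4g^2 + 4g + 4x^2 + 4x + 2.
Every term is even; pulling out the factor of 2 gives 2(2a^2 + 2g^2 + 2g + 2x^2 + 2x + 1).

2(2a^2 + 2g^2 + 2g + 2x^2 + 2x + 1)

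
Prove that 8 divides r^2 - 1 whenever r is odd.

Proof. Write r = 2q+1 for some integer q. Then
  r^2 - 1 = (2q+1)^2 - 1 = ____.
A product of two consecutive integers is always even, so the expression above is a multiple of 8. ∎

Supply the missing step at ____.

4q(q + 1)

(2q+1)^2 - 1 = 4q^2 + 4q + 1 - 1 = 4q^2 + 4q = 4q(q+1).
Since q and q+1 are consecutive, q(q+1) is even, and 4·(even) is a multiple of 8.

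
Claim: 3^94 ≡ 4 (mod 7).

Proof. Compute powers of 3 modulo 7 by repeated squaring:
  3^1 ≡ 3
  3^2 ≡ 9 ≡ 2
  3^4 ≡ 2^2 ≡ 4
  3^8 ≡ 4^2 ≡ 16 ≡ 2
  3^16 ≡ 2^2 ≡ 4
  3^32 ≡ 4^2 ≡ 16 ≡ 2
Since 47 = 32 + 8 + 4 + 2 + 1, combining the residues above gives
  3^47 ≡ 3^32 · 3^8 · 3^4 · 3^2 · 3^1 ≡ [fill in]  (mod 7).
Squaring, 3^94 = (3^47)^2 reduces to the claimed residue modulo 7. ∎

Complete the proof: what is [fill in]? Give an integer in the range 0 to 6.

3^32 · 3^8 · 3^4 · 3^2 · 3^1 ≡ 2 · 2 · 4 · 2 · 3 = 96.
96 mod 7 = 5, so 3^47 ≡ 5 (mod 7).

5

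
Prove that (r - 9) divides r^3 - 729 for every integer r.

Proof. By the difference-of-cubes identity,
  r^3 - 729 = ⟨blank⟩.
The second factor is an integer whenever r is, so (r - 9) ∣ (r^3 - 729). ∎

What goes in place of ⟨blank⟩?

Polynomial division of r^3 - 729 by r - 9 leaves remainder 0 and quotient r^2 + 9r + 81.
Hence r^3 - 729 = (r - 9)(r^2 + 9r + 81).

(r - 9)(r^2 + 9r + 81)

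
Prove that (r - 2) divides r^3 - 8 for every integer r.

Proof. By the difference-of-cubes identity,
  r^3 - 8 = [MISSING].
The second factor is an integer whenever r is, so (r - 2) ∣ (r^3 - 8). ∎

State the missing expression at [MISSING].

(r - 2)(r^2 + 2r + 4)

Polynomial division of r^3 - 8 by r - 2 leaves remainder 0 and quotient r^2 + 2r + 4.
Hence r^3 - 8 = (r - 2)(r^2 + 2r + 4).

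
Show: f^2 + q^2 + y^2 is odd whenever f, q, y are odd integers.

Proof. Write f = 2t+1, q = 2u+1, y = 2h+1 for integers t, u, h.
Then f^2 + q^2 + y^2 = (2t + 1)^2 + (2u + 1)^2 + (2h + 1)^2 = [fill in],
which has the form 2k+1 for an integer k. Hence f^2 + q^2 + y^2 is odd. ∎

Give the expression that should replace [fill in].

Expanding: (2t + 1)^2 + (2u + 1)^2 + (2h + 1)^2 = 4h^2 + 4h + 4t^2 + 4t + 4u^2 + 4u + 3.
Every term except the constant is even, so this is 2(2h^2 + 2h + 2t^2 + 2t + 2u^2 + 2u + 1) + 1,
and 2h^2 + 2h + 2t^2 + 2t + 2u^2 + 2u + 1 ∈ ℤ gives the required form.

2(2h^2 + 2h + 2t^2 + 2t + 2u^2 + 2u + 1) + 1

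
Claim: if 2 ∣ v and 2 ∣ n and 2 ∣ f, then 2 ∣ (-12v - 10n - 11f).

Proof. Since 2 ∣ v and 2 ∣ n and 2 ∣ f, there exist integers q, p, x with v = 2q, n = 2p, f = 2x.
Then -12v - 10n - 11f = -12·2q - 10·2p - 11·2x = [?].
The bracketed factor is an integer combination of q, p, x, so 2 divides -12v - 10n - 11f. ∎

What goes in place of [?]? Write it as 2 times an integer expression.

Pull the common 2 out of every term: -12·2q - 10·2p - 11·2x = 2(-10p - 12q - 11x).
-10p - 12q - 11x is an integer, which exhibits the divisibility.

2(-10p - 12q - 11x)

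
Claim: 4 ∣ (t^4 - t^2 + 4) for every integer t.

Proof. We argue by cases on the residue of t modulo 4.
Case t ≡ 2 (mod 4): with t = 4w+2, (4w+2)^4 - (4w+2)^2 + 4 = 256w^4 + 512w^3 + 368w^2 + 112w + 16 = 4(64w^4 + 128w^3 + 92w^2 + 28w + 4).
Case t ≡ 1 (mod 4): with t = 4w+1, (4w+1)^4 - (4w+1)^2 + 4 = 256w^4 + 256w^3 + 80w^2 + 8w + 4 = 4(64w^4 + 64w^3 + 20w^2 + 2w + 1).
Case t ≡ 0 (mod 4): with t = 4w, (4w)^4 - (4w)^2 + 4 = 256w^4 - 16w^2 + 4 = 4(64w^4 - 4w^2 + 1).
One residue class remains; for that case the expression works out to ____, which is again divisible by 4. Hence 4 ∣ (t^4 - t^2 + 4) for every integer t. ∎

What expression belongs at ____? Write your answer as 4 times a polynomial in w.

Only t ≡ 3 (mod 4) is unaccounted for. Put t = 4w+3:
(4w+3)^4 - (4w+3)^2 + 4 expands to 256w^4 + 768w^3 + 848w^2 + 408w + 76,
and factoring out 4 leaves 4(64w^4 + 192w^3 + 212w^2 + 102w + 19).

4(64w^4 + 192w^3 + 212w^2 + 102w + 19)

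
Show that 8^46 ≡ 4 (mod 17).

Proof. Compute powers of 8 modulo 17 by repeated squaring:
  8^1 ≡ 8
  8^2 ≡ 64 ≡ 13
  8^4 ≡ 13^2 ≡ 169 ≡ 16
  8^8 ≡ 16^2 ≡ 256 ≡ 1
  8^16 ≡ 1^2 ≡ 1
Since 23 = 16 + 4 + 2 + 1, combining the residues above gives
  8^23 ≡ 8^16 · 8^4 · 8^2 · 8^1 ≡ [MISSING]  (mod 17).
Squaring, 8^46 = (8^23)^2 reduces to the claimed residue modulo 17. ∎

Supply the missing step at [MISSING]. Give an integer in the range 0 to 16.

15

8^16 · 8^4 · 8^2 · 8^1 ≡ 1 · 16 · 13 · 8 = 1664.
1664 mod 17 = 15, so 8^23 ≡ 15 (mod 17).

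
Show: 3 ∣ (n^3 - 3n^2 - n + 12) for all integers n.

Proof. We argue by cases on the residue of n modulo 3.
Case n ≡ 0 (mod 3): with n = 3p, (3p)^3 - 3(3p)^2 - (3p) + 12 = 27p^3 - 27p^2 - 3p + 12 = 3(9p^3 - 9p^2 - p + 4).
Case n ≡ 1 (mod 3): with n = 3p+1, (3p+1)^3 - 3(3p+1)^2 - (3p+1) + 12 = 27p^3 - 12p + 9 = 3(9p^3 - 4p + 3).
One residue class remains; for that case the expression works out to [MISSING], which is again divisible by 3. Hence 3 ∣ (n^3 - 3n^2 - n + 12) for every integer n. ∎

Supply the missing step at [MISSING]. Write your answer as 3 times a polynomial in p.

The residues treated are {0, 1}, so the missing case is n ≡ 2 (mod 3); write n = 3p+2.
Then (3p+2)^3 - 3(3p+2)^2 - (3p+2) + 12 = 27p^3 + 27p^2 - 3p + 6 = 3(9p^3 + 9p^2 - p + 2).

3(9p^3 + 9p^2 - p + 2)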